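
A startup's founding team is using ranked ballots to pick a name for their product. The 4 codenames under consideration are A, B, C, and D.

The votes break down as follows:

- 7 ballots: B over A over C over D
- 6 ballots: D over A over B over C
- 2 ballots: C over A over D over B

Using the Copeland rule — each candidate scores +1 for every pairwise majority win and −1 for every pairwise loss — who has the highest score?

Pairwise results:
  A vs B: A wins 8–7.
  A vs C: A wins 13–2.
  A vs D: A wins 9–6.
  B vs C: B wins 13–2.
  B vs D: D wins 8–7.
  C vs D: C wins 9–6.
Copeland scores (wins − losses):
  A: 3 − 0 = 3
  B: 1 − 2 = -1
  C: 1 − 2 = -1
  D: 1 − 2 = -1
A has the best Copeland score.

A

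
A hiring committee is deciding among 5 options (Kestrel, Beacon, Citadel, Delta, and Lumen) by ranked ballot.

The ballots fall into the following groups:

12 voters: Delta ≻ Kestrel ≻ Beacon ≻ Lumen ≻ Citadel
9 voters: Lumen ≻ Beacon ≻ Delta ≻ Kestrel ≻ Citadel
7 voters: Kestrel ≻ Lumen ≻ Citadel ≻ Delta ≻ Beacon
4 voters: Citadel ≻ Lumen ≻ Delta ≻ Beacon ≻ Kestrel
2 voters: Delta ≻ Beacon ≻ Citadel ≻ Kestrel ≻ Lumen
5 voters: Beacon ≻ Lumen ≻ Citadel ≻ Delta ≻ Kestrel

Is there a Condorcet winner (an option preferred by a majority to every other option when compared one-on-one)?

Head-to-head results (39 voters total):
Kestrel vs Beacon: Beacon wins 20–19.
Kestrel vs Citadel: Kestrel wins 28–11.
Kestrel vs Delta: Delta wins 32–7.
Kestrel vs Lumen: Kestrel wins 21–18.
Beacon vs Citadel: Beacon wins 28–11.
Beacon vs Delta: Delta wins 25–14.
Beacon vs Lumen: Lumen wins 20–19.
Citadel vs Delta: Delta wins 23–16.
Citadel vs Lumen: Lumen wins 33–6.
Delta vs Lumen: Lumen wins 25–14.
No candidate beats all others: Kestrel beats Lumen beats Beacon beats Kestrel, a majority cycle.

No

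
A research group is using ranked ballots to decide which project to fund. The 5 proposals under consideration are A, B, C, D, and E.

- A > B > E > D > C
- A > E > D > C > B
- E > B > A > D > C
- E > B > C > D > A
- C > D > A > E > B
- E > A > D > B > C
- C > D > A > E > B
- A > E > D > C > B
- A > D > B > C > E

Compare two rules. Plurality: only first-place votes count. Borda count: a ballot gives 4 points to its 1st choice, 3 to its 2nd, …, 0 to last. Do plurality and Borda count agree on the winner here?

Plurality first-place counts: A 4, B 0, C 2, D 0, E 3 → A.
Borda totals: A 25, B 12, C 13, D 18, E 22 → A.
The two rules agree on A.

Yes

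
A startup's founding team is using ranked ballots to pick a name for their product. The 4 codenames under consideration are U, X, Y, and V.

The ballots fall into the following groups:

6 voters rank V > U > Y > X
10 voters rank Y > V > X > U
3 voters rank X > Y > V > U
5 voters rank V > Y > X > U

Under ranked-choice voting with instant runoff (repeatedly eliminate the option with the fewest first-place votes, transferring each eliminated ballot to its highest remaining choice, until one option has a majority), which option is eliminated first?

Round 1: V 11, Y 10, X 3, U 0. U has the fewest and is eliminated.
Round 2: V 11, Y 10, X 3. X has the fewest and is eliminated.
Round 3: Y 13, V 11. Y has a majority.

U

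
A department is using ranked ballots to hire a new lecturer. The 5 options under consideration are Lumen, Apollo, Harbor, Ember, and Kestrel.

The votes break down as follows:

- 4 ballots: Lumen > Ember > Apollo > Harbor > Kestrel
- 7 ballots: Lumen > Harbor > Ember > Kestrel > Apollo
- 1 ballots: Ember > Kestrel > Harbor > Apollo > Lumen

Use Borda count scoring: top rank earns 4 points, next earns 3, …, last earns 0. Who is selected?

Borda scores:
  Lumen: 4·4 + 7·4 + 0 = 44
  Apollo: 4·2 + 7·0 + 1 = 9
  Harbor: 4·1 + 7·3 + 2 = 27
  Ember: 4·3 + 7·2 + 4 = 30
  Kestrel: 4·0 + 7·1 + 3 = 10
Lumen has the highest total.

Lumen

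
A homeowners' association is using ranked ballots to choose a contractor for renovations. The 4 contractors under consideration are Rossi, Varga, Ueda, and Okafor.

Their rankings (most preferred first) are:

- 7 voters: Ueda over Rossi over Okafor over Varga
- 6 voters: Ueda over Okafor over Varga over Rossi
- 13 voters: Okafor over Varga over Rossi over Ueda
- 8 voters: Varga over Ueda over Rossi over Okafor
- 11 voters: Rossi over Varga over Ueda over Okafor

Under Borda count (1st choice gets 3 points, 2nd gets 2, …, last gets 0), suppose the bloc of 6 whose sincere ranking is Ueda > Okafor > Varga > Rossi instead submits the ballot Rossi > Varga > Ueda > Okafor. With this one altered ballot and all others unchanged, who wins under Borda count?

Borda totals with the altered ballot: Rossi 86, Varga 84, Ueda 54, Okafor 46.
The switch changes the winner from Varga to Rossi.

Rossi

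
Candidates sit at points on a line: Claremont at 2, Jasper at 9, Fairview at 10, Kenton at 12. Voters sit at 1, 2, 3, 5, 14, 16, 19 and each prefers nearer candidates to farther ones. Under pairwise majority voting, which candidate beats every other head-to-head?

With single-peaked preferences on a line, the Condorcet winner is the candidate closest to the median voter.
The median voter (position 5) is closest to Claremont at 2.
Check: Claremont vs Kenton — voters closer to Claremont: 4 of 7.

Claremont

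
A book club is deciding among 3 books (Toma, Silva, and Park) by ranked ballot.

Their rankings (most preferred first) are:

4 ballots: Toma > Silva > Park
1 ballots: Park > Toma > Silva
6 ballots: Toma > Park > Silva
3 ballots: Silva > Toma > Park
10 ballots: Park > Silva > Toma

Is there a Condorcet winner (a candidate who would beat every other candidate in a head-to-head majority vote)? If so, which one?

There is no Condorcet winner

Head-to-head results (24 voters total):
Toma vs Silva: Silva wins 13–11.
Toma vs Park: Toma wins 13–11.
Silva vs Park: Park wins 17–7.
No candidate beats all others: Toma beats Park beats Silva beats Toma, a majority cycle.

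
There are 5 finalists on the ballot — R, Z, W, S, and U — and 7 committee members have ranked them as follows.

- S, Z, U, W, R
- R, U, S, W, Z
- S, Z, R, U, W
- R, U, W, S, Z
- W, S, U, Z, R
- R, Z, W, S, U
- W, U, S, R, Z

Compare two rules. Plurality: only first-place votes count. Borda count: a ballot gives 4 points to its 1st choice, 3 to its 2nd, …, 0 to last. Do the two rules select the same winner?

Plurality first-place counts: R 3, Z 0, W 2, S 2, U 0 → R.
Borda totals: R 15, Z 10, W 14, S 17, U 14 → S.
The two rules disagree: plurality picks R, Borda picks S.

No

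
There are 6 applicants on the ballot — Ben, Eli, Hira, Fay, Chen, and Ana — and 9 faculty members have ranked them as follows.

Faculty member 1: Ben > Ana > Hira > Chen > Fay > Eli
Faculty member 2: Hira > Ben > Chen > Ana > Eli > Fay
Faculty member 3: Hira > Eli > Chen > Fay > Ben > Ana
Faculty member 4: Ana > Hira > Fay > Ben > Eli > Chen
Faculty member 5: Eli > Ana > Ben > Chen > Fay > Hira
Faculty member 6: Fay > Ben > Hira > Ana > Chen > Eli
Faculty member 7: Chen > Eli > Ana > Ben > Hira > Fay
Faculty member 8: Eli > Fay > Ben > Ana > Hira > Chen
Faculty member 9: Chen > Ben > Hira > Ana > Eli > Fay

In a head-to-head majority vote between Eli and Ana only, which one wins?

Ana

Ballots ranking Eli above Ana: 4.
Ballots ranking Ana above Eli: 5.
Ana wins the head-to-head, 5–4.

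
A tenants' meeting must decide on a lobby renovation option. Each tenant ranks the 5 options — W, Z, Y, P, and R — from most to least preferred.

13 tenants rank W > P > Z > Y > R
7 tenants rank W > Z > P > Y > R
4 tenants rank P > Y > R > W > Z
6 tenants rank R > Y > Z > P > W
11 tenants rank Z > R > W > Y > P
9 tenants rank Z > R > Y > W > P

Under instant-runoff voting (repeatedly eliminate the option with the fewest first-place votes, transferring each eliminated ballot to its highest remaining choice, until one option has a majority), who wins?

Z

Round 1: W 20, Z 20, R 6, P 4, Y 0. Y has the fewest and is eliminated.
Round 2: W 20, Z 20, R 6, P 4. P has the fewest and is eliminated.
Round 3: W 20, Z 20, R 10. R has the fewest and is eliminated.
Round 4: Z 26, W 24. Z has a majority.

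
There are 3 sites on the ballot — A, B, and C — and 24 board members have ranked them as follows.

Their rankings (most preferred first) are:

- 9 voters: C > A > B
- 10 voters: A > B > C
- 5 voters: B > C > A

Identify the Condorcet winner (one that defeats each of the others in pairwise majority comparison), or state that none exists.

Head-to-head results (24 voters total):
A vs B: A wins 19–5.
A vs C: C wins 14–10.
B vs C: B wins 15–9.
No candidate beats all others: A beats B beats C beats A, a majority cycle.

There is no Condorcet winner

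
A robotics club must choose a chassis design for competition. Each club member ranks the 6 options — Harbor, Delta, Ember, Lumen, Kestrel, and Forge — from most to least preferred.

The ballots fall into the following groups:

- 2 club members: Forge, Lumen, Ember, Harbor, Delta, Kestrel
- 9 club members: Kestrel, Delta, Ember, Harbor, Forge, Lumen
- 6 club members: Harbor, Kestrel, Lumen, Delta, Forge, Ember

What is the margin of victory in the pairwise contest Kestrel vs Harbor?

Ballots ranking Kestrel above Harbor: 9.
Ballots ranking Harbor above Kestrel: 2+6 = 8.
Kestrel wins 9–8, a margin of 1.

1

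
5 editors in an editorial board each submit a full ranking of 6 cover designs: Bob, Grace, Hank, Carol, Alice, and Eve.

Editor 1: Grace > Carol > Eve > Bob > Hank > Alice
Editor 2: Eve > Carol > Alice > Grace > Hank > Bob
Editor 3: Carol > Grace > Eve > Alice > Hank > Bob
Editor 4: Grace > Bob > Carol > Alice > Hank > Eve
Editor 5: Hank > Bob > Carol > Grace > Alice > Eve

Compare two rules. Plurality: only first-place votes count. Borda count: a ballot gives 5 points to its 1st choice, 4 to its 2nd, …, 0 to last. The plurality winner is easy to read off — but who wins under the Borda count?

Carol

Plurality first-place counts: Bob 0, Grace 2, Hank 1, Carol 1, Alice 0, Eve 1 → Grace.
Borda totals: Bob 10, Grace 18, Hank 9, Carol 19, Alice 8, Eve 11 → Carol.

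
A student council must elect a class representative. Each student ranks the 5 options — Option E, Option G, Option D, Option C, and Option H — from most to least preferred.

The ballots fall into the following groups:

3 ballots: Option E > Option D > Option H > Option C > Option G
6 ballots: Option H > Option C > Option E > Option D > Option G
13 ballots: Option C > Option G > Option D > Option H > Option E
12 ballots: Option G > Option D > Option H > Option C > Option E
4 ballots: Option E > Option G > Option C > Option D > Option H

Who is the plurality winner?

First-place vote totals:
  Option E: 7
  Option G: 12
  Option D: 0
  Option C: 13
  Option H: 6
Option C has the most first-place votes.

Option C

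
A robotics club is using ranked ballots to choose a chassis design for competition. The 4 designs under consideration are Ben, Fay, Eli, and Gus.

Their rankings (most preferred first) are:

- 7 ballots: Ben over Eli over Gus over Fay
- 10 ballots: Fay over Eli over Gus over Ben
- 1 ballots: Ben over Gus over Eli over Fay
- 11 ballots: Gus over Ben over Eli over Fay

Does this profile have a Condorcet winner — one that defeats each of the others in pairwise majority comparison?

Head-to-head results (29 voters total):
Ben vs Fay: Ben wins 19–10.
Ben vs Eli: Ben wins 19–10.
Ben vs Gus: Gus wins 21–8.
Fay vs Eli: Eli wins 19–10.
Fay vs Gus: Gus wins 19–10.
Eli vs Gus: Eli wins 17–12.
No candidate beats all others: Ben beats Eli beats Gus beats Ben, a majority cycle.

No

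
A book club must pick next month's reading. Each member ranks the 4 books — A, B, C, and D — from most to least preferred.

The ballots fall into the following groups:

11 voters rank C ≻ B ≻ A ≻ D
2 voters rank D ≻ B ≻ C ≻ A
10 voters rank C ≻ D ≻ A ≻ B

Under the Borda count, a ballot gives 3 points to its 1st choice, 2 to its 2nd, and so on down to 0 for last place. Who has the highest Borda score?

Borda scores:
  A: 11·1 + 2·0 + 10·1 = 21
  B: 11·2 + 2·2 + 10·0 = 26
  C: 11·3 + 2·1 + 10·3 = 65
  D: 11·0 + 2·3 + 10·2 = 26
C has the highest total.

C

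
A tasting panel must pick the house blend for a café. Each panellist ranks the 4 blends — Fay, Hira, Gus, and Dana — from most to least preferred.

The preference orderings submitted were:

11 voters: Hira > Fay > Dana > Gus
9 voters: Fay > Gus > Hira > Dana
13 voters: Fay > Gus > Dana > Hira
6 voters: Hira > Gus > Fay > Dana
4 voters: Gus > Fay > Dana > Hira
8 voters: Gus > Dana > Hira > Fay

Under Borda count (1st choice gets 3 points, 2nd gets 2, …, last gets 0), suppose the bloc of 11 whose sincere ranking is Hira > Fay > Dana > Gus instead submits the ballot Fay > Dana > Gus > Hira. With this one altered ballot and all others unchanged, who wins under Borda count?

Borda totals with the altered ballot: Fay 113, Hira 35, Gus 103, Dana 55.
The winner is unchanged: still Fay.

Fay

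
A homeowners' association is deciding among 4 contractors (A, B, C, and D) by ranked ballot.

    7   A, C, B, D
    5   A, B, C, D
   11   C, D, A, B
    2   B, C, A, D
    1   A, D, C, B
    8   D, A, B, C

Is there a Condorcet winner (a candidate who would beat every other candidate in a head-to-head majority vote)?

No

Head-to-head results (34 voters total):
A vs B: A wins 32–2.
A vs C: A wins 21–13.
A vs D: D wins 19–15.
B vs C: C wins 19–15.
B vs D: D wins 20–14.
C vs D: C wins 25–9.
No candidate beats all others: A beats C beats D beats A, a majority cycle.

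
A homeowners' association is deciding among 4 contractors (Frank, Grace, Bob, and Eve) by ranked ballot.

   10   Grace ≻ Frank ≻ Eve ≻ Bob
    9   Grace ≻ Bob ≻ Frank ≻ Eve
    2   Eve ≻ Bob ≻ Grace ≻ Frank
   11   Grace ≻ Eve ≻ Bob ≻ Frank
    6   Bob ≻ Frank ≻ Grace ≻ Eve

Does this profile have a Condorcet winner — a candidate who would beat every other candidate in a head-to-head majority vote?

Yes

Head-to-head results (38 voters total):
Frank vs Grace: Grace wins 32–6.
Frank vs Bob: Bob wins 28–10.
Frank vs Eve: Frank wins 25–13.
Grace vs Bob: Grace wins 30–8.
Grace vs Eve: Grace wins 36–2.
Bob vs Eve: Eve wins 23–15.
Grace beats each rival — Frank (32–6), Bob (30–8), Eve (36–2) — so Grace is the Condorcet winner.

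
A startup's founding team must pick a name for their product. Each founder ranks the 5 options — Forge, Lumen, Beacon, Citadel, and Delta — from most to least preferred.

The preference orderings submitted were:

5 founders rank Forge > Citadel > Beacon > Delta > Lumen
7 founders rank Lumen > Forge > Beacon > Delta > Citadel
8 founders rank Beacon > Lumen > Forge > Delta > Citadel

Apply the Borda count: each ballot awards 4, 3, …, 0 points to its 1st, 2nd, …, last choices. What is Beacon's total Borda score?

56

Borda scores:
  Forge: 5·4 + 7·3 + 8·2 = 57
  Lumen: 5·0 + 7·4 + 8·3 = 52
  Beacon: 5·2 + 7·2 + 8·4 = 56
  Citadel: 5·3 + 7·0 + 8·0 = 15
  Delta: 5·1 + 7·1 + 8·1 = 20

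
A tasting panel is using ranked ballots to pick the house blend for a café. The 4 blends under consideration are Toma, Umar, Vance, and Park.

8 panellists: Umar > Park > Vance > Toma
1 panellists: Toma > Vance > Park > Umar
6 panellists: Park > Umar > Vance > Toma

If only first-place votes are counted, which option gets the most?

Umar

First-place vote totals:
  Toma: 1
  Umar: 8
  Vance: 0
  Park: 6
Umar has the most first-place votes.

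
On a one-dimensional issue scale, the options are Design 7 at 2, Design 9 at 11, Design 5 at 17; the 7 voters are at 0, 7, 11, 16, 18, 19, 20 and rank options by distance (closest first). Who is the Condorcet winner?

Design 5

With single-peaked preferences on a line, the Condorcet winner is the candidate closest to the median voter.
The median voter (position 16) is closest to Design 5 at 17.
Check: Design 5 vs Design 9 — voters closer to Design 5: 4 of 7.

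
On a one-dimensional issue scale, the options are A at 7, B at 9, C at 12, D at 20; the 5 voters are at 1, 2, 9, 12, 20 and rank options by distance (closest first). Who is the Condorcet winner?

With single-peaked preferences on a line, the Condorcet winner is the candidate closest to the median voter.
The median voter (position 9) is closest to B at 9.
Check: B vs D — voters closer to B: 4 of 5.

B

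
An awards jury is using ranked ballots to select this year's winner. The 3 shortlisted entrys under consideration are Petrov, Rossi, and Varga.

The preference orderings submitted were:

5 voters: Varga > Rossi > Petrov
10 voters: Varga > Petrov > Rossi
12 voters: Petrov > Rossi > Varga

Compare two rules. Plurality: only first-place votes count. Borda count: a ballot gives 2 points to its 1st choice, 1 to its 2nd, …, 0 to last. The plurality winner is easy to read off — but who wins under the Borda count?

Petrov

Plurality first-place counts: Petrov 12, Rossi 0, Varga 15 → Varga.
Borda totals: Petrov 34, Rossi 17, Varga 30 → Petrov.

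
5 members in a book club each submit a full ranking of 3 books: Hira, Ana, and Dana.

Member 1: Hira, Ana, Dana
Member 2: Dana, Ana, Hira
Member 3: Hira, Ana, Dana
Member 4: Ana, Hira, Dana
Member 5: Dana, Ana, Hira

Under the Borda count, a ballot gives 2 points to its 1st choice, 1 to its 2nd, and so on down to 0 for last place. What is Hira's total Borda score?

Borda scores:
  Hira: 2 + 0 + 2 + 1 + 0 = 5
  Ana: 1 + 1 + 1 + 2 + 1 = 6
  Dana: 0 + 2 + 0 + 0 + 2 = 4

5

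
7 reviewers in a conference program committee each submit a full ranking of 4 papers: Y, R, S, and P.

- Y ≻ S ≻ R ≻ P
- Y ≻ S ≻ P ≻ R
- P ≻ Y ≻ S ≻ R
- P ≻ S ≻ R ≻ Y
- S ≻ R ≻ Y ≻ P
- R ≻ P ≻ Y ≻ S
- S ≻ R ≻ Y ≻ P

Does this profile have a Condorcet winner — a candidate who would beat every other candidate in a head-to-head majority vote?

No

Head-to-head results (7 voters total):
Y vs R: R wins 4–3.
Y vs S: Y wins 4–3.
Y vs P: Y wins 4–3.
R vs S: S wins 6–1.
R vs P: R wins 4–3.
S vs P: S wins 4–3.
No candidate beats all others: Y beats S beats R beats Y, a majority cycle.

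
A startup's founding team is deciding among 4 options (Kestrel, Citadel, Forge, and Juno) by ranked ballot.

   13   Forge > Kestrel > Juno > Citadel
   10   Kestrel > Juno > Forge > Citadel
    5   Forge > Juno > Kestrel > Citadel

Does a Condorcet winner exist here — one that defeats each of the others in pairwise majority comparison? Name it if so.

Head-to-head results (28 voters total):
Kestrel vs Citadel: Kestrel wins 28–0.
Kestrel vs Forge: Forge wins 18–10.
Kestrel vs Juno: Kestrel wins 23–5.
Citadel vs Forge: Forge wins 28–0.
Citadel vs Juno: Juno wins 28–0.
Forge vs Juno: Forge wins 18–10.
Forge beats each rival — Kestrel (18–10), Citadel (28–0), Juno (18–10) — so Forge is the Condorcet winner.

Forge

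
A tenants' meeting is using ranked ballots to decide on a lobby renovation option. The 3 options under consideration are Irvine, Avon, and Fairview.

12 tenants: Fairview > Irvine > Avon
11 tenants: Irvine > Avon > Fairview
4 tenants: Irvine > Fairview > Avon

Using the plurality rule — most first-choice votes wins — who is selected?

First-place vote totals:
  Irvine: 15
  Avon: 0
  Fairview: 12
Irvine has the most first-place votes.

Irvine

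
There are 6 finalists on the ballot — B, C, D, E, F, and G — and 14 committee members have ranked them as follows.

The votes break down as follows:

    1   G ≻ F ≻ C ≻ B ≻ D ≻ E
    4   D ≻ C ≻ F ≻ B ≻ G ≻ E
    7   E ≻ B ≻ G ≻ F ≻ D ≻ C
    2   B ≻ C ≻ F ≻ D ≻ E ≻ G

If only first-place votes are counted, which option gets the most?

E

First-place vote totals:
  B: 2
  C: 0
  D: 4
  E: 7
  F: 0
  G: 1
E has the most first-place votes.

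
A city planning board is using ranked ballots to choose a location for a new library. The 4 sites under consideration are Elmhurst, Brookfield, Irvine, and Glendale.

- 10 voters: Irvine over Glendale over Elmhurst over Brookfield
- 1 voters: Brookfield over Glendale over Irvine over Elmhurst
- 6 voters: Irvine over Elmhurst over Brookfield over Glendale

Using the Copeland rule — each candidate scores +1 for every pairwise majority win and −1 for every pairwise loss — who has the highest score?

Pairwise results:
  Elmhurst vs Brookfield: Elmhurst wins 16–1.
  Elmhurst vs Irvine: Irvine wins 17–0.
  Elmhurst vs Glendale: Glendale wins 11–6.
  Brookfield vs Irvine: Irvine wins 16–1.
  Brookfield vs Glendale: Glendale wins 10–7.
  Irvine vs Glendale: Irvine wins 16–1.
Copeland scores (wins − losses):
  Elmhurst: 1 − 2 = -1
  Brookfield: 0 − 3 = -3
  Irvine: 3 − 0 = 3
  Glendale: 2 − 1 = 1
Irvine has the best Copeland score.

Irvine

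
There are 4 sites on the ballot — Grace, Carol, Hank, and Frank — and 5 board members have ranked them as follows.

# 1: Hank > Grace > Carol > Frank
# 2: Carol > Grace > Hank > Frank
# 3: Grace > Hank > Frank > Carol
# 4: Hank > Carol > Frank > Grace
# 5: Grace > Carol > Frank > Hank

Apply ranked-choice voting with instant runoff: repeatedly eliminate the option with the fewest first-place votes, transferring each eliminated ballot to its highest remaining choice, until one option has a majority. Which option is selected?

Round 1: Grace 2, Hank 2, Carol 1, Frank 0. Frank has the fewest and is eliminated.
Round 2: Grace 2, Hank 2, Carol 1. Carol has the fewest and is eliminated.
Round 3: Grace 3, Hank 2. Grace has a majority.

Grace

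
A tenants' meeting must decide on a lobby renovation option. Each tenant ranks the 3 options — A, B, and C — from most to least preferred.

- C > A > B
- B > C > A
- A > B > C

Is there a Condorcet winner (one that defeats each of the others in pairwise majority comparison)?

Head-to-head results (3 voters total):
A vs B: A wins 2–1.
A vs C: C wins 2–1.
B vs C: B wins 2–1.
No candidate beats all others: A beats B beats C beats A, a majority cycle.

No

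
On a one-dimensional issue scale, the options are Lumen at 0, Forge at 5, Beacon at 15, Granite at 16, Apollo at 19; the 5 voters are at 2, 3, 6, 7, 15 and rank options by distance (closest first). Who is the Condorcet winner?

Forge

With single-peaked preferences on a line, the Condorcet winner is the candidate closest to the median voter.
The median voter (position 6) is closest to Forge at 5.
Check: Forge vs Beacon — voters closer to Forge: 4 of 5.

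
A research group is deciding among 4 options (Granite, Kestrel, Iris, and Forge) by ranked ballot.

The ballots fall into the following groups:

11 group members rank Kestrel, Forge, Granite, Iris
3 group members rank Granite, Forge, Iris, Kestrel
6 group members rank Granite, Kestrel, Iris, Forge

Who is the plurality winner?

Kestrel

First-place vote totals:
  Granite: 9
  Kestrel: 11
  Iris: 0
  Forge: 0
Kestrel has the most first-place votes.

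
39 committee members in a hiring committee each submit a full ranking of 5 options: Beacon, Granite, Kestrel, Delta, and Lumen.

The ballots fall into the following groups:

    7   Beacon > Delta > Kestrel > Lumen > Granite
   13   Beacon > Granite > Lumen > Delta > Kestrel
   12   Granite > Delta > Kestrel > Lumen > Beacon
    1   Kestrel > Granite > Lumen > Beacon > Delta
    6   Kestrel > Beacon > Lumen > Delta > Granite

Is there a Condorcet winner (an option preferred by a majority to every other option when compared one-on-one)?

Head-to-head results (39 voters total):
Beacon vs Granite: Beacon wins 26–13.
Beacon vs Kestrel: Beacon wins 20–19.
Beacon vs Delta: Beacon wins 27–12.
Beacon vs Lumen: Beacon wins 26–13.
Granite vs Kestrel: Granite wins 25–14.
Granite vs Delta: Granite wins 26–13.
Granite vs Lumen: Granite wins 26–13.
Kestrel vs Delta: Delta wins 32–7.
Kestrel vs Lumen: Kestrel wins 26–13.
Delta vs Lumen: Lumen wins 20–19.
Beacon beats each rival — Granite (26–13), Kestrel (20–19), Delta (27–12), Lumen (26–13) — so Beacon is the Condorcet winner.

Yes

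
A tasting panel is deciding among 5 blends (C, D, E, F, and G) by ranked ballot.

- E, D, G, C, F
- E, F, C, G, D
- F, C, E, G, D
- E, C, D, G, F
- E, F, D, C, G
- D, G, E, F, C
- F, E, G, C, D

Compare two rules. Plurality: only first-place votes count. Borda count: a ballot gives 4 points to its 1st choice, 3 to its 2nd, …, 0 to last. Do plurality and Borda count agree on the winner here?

Yes

Plurality first-place counts: C 0, D 1, E 4, F 2, G 0 → E.
Borda totals: C 11, D 11, E 23, F 15, G 10 → E.
The two rules agree on E.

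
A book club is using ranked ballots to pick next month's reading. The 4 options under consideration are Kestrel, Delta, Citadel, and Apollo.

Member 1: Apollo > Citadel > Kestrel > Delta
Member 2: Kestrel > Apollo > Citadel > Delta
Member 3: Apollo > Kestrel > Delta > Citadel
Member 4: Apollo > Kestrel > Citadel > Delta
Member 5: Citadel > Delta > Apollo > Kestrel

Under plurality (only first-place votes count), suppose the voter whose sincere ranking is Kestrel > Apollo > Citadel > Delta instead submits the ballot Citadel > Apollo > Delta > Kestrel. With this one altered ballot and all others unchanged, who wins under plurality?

Apollo

First-place totals with the altered ballot: Kestrel 0, Delta 0, Citadel 2, Apollo 3.
The winner is unchanged: still Apollo.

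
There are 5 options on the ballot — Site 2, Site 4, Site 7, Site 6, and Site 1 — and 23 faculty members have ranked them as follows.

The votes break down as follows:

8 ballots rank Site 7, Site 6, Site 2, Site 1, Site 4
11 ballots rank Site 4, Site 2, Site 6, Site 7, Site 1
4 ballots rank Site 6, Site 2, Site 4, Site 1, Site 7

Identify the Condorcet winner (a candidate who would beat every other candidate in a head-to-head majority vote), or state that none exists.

Head-to-head results (23 voters total):
Site 2 vs Site 4: Site 2 wins 12–11.
Site 2 vs Site 7: Site 2 wins 15–8.
Site 2 vs Site 6: Site 6 wins 12–11.
Site 2 vs Site 1: Site 2 wins 23–0.
Site 4 vs Site 7: Site 4 wins 15–8.
Site 4 vs Site 6: Site 6 wins 12–11.
Site 4 vs Site 1: Site 4 wins 15–8.
Site 7 vs Site 6: Site 6 wins 15–8.
Site 7 vs Site 1: Site 7 wins 19–4.
Site 6 vs Site 1: Site 6 wins 23–0.
Site 6 beats each rival — Site 2 (12–11), Site 4 (12–11), Site 7 (15–8), Site 1 (23–0) — so Site 6 is the Condorcet winner.

Site 6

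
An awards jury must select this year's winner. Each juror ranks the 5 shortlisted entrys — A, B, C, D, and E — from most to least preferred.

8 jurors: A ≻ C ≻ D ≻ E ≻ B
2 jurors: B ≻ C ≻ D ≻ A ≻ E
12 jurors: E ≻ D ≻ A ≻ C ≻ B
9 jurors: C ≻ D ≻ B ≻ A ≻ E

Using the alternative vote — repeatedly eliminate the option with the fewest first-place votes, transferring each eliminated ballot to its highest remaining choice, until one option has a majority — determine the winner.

Round 1: E 12, C 9, A 8, B 2, D 0. D has the fewest and is eliminated.
Round 2: E 12, C 9, A 8, B 2. B has the fewest and is eliminated.
Round 3: E 12, C 11, A 8. A has the fewest and is eliminated.
Round 4: C 19, E 12. C has a majority.

C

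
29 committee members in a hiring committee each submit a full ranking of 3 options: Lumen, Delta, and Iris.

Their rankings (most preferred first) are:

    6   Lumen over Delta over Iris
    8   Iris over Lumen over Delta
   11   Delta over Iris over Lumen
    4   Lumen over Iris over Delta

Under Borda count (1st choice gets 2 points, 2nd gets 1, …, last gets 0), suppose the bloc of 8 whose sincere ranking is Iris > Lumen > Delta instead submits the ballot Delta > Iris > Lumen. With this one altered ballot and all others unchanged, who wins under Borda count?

Borda totals with the altered ballot: Lumen 20, Delta 44, Iris 23.
The switch changes the winner from Iris to Delta.

Delta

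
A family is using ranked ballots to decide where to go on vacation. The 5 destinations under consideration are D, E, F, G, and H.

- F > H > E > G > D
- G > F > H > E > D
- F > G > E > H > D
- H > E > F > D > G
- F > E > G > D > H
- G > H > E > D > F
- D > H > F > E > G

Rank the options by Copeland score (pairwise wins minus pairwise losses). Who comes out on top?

Pairwise results:
  D vs E: E wins 6–1.
  D vs F: F wins 5–2.
  D vs G: G wins 5–2.
  D vs H: H wins 5–2.
  E vs F: F wins 5–2.
  E vs G: E wins 4–3.
  E vs H: H wins 5–2.
  F vs G: F wins 5–2.
  F vs H: F wins 4–3.
  G vs H: G wins 4–3.
Copeland scores (wins − losses):
  D: 0 − 4 = -4
  E: 2 − 2 = 0
  F: 4 − 0 = 4
  G: 2 − 2 = 0
  H: 2 − 2 = 0
F has the best Copeland score.

F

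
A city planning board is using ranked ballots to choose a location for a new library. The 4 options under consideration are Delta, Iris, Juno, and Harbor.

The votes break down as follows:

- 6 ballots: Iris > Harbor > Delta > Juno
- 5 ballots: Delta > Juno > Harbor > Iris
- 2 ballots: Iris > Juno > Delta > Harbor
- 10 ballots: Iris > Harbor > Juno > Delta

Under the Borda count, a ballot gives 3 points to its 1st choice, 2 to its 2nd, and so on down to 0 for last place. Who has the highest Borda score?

Borda scores:
  Delta: 6·1 + 5·3 + 2·1 + 10·0 = 23
  Iris: 6·3 + 5·0 + 2·3 + 10·3 = 54
  Juno: 6·0 + 5·2 + 2·2 + 10·1 = 24
  Harbor: 6·2 + 5·1 + 2·0 + 10·2 = 37
Iris has the highest total.

Iris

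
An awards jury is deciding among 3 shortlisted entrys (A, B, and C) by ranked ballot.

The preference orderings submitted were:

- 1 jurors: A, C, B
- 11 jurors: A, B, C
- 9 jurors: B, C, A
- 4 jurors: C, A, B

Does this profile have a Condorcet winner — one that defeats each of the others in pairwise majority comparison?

Head-to-head results (25 voters total):
A vs B: A wins 16–9.
A vs C: C wins 13–12.
B vs C: B wins 20–5.
No candidate beats all others: A beats B beats C beats A, a majority cycle.

No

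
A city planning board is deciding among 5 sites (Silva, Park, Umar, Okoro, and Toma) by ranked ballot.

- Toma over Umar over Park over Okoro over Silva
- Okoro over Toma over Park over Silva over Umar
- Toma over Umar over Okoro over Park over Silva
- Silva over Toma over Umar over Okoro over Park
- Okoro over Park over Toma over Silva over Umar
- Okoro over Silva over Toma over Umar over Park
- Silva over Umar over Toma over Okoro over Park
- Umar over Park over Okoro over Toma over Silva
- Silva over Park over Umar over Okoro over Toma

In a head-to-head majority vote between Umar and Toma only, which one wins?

Ballots ranking Umar above Toma: 3.
Ballots ranking Toma above Umar: 6.
Toma wins the head-to-head, 6–3.

Toma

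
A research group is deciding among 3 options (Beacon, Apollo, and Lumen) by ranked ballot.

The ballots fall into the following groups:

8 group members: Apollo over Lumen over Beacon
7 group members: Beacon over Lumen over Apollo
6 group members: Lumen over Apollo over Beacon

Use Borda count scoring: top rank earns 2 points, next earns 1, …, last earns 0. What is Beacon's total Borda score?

14

Borda scores:
  Beacon: 8·0 + 7·2 + 6·0 = 14
  Apollo: 8·2 + 7·0 + 6·1 = 22
  Lumen: 8·1 + 7·1 + 6·2 = 27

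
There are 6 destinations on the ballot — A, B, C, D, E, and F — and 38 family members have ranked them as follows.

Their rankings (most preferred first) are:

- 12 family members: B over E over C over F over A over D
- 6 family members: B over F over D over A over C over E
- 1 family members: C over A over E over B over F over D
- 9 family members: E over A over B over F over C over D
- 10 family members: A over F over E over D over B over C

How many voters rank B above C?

Ballots ranking B above C: 12+6+9+10 = 37.
Ballots ranking C above B: 1.
So 37 of 38 voters prefer B to C.

37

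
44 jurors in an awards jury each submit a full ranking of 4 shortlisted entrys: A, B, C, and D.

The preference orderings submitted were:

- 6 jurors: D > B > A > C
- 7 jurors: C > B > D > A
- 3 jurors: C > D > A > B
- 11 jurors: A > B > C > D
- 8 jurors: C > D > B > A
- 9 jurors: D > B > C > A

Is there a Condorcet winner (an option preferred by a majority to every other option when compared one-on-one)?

Head-to-head results (44 voters total):
A vs B: B wins 30–14.
A vs C: C wins 27–17.
A vs D: D wins 33–11.
B vs C: B wins 26–18.
B vs D: D wins 26–18.
C vs D: C wins 29–15.
No candidate beats all others: B beats C beats D beats B, a majority cycle.

No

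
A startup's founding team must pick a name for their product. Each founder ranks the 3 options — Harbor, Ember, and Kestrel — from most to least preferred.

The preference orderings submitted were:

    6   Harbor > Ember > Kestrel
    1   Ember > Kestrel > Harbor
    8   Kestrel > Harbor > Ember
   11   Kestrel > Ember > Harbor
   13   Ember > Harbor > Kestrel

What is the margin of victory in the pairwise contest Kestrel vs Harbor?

1

Ballots ranking Kestrel above Harbor: 1+8+11 = 20.
Ballots ranking Harbor above Kestrel: 6+13 = 19.
Kestrel wins 20–19, a margin of 1.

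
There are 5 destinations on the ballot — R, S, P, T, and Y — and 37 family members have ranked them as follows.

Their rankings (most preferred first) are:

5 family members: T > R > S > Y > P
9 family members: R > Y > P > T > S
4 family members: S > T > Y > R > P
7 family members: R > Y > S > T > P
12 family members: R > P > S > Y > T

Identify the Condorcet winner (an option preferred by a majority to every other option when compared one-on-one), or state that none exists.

R

Head-to-head results (37 voters total):
R vs S: R wins 33–4.
R vs P: R wins 37–0.
R vs T: R wins 28–9.
R vs Y: R wins 33–4.
S vs P: P wins 21–16.
S vs T: S wins 23–14.
S vs Y: S wins 21–16.
P vs T: P wins 21–16.
P vs Y: Y wins 25–12.
T vs Y: Y wins 28–9.
R beats each rival — S (33–4), P (37–0), T (28–9), Y (33–4) — so R is the Condorcet winner.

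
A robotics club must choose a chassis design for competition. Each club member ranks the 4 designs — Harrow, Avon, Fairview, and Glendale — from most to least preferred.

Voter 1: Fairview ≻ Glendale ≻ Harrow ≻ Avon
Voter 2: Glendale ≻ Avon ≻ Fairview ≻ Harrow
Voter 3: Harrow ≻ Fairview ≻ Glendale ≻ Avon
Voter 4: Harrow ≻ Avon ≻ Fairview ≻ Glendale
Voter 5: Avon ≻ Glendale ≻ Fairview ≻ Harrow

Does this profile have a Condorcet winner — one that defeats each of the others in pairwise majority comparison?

No

Head-to-head results (5 voters total):
Harrow vs Avon: Harrow wins 3–2.
Harrow vs Fairview: Fairview wins 3–2.
Harrow vs Glendale: Glendale wins 3–2.
Avon vs Fairview: Avon wins 3–2.
Avon vs Glendale: Glendale wins 3–2.
Fairview vs Glendale: Fairview wins 3–2.
No candidate beats all others: Harrow beats Avon beats Fairview beats Harrow, a majority cycle.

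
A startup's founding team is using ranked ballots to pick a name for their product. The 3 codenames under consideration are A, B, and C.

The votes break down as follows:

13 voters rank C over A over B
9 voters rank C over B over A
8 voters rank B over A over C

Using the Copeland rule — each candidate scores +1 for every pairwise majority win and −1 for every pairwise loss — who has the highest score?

Pairwise results:
  A vs B: B wins 17–13.
  A vs C: C wins 22–8.
  B vs C: C wins 22–8.
Copeland scores (wins − losses):
  A: 0 − 2 = -2
  B: 1 − 1 = 0
  C: 2 − 0 = 2
C has the best Copeland score.

C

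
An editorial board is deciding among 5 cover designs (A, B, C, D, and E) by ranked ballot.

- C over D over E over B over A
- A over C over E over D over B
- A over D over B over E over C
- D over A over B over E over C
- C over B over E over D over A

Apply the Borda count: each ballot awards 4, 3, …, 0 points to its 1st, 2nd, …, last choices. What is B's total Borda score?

Borda scores:
  A: 0 + 4 + 4 + 3 + 0 = 11
  B: 1 + 0 + 2 + 2 + 3 = 8
  C: 4 + 3 + 0 + 0 + 4 = 11
  D: 3 + 1 + 3 + 4 + 1 = 12
  E: 2 + 2 + 1 + 1 + 2 = 8

8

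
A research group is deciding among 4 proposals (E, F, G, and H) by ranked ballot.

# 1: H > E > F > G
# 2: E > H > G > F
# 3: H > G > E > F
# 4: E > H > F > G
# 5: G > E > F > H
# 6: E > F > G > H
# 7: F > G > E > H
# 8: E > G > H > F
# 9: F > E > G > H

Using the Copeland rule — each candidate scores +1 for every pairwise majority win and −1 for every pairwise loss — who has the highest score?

E

Pairwise results:
  E vs F: E wins 7–2.
  E vs G: E wins 6–3.
  E vs H: E wins 7–2.
  F vs G: F wins 5–4.
  F vs H: H wins 5–4.
  G vs H: G wins 5–4.
Copeland scores (wins − losses):
  E: 3 − 0 = 3
  F: 1 − 2 = -1
  G: 1 − 2 = -1
  H: 1 − 2 = -1
E has the best Copeland score.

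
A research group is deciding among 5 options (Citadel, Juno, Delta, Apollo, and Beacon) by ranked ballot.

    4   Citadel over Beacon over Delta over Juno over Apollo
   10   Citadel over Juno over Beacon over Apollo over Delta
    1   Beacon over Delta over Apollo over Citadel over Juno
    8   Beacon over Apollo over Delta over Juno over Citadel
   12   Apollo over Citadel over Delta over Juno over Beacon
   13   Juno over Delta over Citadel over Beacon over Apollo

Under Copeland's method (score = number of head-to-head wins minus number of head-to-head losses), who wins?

Citadel

Pairwise results:
  Citadel vs Juno: Citadel wins 27–21.
  Citadel vs Delta: Citadel wins 26–22.
  Citadel vs Apollo: Citadel wins 27–21.
  Citadel vs Beacon: Citadel wins 39–9.
  Juno vs Delta: Delta wins 25–23.
  Juno vs Apollo: Juno wins 27–21.
  Juno vs Beacon: Juno wins 35–13.
  Delta vs Apollo: Apollo wins 30–18.
  Delta vs Beacon: Delta wins 25–23.
  Apollo vs Beacon: Beacon wins 36–12.
Copeland scores (wins − losses):
  Citadel: 4 − 0 = 4
  Juno: 2 − 2 = 0
  Delta: 2 − 2 = 0
  Apollo: 1 − 3 = -2
  Beacon: 1 − 3 = -2
Citadel has the best Copeland score.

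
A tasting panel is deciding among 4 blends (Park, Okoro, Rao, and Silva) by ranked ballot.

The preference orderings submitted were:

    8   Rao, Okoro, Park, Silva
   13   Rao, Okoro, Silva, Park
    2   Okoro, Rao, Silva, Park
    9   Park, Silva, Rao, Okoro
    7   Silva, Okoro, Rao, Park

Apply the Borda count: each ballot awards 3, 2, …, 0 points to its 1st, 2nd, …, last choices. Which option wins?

Borda scores:
  Park: 8·1 + 13·0 + 2·0 + 9·3 + 7·0 = 35
  Okoro: 8·2 + 13·2 + 2·3 + 9·0 + 7·2 = 62
  Rao: 8·3 + 13·3 + 2·2 + 9·1 + 7·1 = 83
  Silva: 8·0 + 13·1 + 2·1 + 9·2 + 7·3 = 54
Rao has the highest total.

Rao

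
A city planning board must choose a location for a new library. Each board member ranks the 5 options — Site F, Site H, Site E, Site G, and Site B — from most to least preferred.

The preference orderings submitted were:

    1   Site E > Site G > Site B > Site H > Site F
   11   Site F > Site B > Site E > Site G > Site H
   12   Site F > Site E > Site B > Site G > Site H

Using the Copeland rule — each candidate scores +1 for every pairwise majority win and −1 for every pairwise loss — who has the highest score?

Pairwise results:
  Site F vs Site H: Site F wins 23–1.
  Site F vs Site E: Site F wins 23–1.
  Site F vs Site G: Site F wins 23–1.
  Site F vs Site B: Site F wins 23–1.
  Site H vs Site E: Site E wins 24–0.
  Site H vs Site G: Site G wins 24–0.
  Site H vs Site B: Site B wins 24–0.
  Site E vs Site G: Site E wins 24–0.
  Site E vs Site B: Site E wins 13–11.
  Site G vs Site B: Site B wins 23–1.
Copeland scores (wins − losses):
  Site F: 4 − 0 = 4
  Site H: 0 − 4 = -4
  Site E: 3 − 1 = 2
  Site G: 1 − 3 = -2
  Site B: 2 − 2 = 0
Site F has the best Copeland score.

Site F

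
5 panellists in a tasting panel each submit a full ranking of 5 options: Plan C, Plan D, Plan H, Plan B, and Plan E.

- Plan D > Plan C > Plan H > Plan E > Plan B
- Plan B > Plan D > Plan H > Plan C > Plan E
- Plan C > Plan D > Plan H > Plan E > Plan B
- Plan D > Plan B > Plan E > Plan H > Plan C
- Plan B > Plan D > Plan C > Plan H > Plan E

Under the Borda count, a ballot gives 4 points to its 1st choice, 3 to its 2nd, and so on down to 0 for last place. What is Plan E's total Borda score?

4

Borda scores:
  Plan C: 3 + 1 + 4 + 0 + 2 = 10
  Plan D: 4 + 3 + 3 + 4 + 3 = 17
  Plan H: 2 + 2 + 2 + 1 + 1 = 8
  Plan B: 0 + 4 + 0 + 3 + 4 = 11
  Plan E: 1 + 0 + 1 + 2 + 0 = 4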